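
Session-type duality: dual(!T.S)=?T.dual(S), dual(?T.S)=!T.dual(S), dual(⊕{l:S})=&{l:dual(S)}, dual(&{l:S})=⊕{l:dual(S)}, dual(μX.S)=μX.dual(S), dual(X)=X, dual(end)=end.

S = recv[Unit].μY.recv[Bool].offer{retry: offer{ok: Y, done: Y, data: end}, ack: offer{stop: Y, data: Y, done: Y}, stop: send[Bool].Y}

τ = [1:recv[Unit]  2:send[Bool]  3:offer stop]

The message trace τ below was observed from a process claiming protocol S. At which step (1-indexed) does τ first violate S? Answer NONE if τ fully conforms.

step 1: recv[Unit]  match  state: μY.…
step 2: got send[Bool], protocol expects recv[Bool]  ✗

2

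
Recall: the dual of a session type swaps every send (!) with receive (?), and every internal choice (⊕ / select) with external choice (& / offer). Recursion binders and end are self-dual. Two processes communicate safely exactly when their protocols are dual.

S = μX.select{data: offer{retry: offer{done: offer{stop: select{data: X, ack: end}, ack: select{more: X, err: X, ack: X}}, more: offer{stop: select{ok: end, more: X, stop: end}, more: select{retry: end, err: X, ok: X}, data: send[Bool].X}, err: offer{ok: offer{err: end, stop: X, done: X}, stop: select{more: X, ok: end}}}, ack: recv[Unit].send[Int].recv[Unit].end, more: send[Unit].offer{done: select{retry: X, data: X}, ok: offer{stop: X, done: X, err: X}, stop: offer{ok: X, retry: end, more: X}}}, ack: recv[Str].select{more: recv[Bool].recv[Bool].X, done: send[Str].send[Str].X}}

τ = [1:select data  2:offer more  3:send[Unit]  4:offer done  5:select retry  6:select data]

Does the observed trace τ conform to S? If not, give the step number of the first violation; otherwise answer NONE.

NONE

[1] select data  match  cont: offer{retry: offer{done: offer{stop: select{data: μX.…, ack: end}, ack: select{more: μX.…, err: μX.…, ack: μX.…}}, more: offer{stop: select{ok: end, more: μX.…, stop: end}, more: select{retry: end, err: μX.…, ok: μX.…}, data: send[Bool].μX.…}, err: offer{ok: offer{err: end, stop: μX.…, done: μX.…}, stop: select{more: μX.…, ok: end}}}, ack: recv[Unit].send[Int].recv[Unit].end, more: send[Unit].offer{done: select{retry: μX.…, data: μX.…}, ok: offer{stop: μX.…, done: μX.…, err: μX.…}, stop: offer{ok: μX.…, retry: end, more: μX.…}}}
[2] offer more  match  cont: send[Unit].offer{done: select{retry: μX.…, data: μX.…}, ok: offer{stop: μX.…, done: μX.…, err: μX.…}, stop: offer{ok: μX.…, retry: end, more: μX.…}}
[3] send[Unit]  match  cont: offer{done: select{retry: μX.…, data: μX.…}, ok: offer{stop: μX.…, done: μX.…, err: μX.…}, stop: offer{ok: μX.…, retry: end, more: μX.…}}
[4] offer done  match  cont: select{retry: μX.…, data: μX.…}
[5] select retry  match  cont: μX.…
[6] select data  match  cont: offer{retry: offer{done: offer{stop: select{data: μX.…, ack: end}, ack: select{more: μX.…, err: μX.…, ack: μX.…}}, more: offer{stop: select{ok: end, more: μX.…, stop: end}, more: select{retry: end, err: μX.…, ok: μX.…}, data: send[Bool].μX.…}, err: offer{ok: offer{err: end, stop: μX.…, done: μX.…}, stop: select{more: μX.…, ok: end}}}, ack: recv[Unit].send[Int].recv[Unit].end, more: send[Unit].offer{done: select{retry: μX.…, data: μX.…}, ok: offer{stop: μX.…, done: μX.…, err: μX.…}, stop: offer{ok: μX.…, retry: end, more: μX.…}}}
τ conforms to S (length 6)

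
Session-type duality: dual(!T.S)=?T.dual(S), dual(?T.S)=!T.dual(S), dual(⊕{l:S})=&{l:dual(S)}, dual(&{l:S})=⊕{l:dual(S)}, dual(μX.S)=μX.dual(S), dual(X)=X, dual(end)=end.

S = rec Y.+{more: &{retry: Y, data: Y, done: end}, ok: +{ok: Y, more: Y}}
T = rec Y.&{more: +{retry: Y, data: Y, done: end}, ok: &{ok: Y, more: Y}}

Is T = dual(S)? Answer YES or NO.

rec Y ‖ rec Y  ok (binder kept)
  +{more,ok} ‖ &{more,ok}  ok same labels
    [more]
      &{retry,data,done} ‖ +{retry,data,done}  ok same labels
        [retry]
          Y ‖ Y  ok
        [data]
          Y ‖ Y  ok
        [done]
          end ‖ end  ok
    [ok]
      +{ok,more} ‖ &{ok,more}  ok same labels
        [ok]
          Y ‖ Y  ok
        [more]
          Y ‖ Y  ok

YES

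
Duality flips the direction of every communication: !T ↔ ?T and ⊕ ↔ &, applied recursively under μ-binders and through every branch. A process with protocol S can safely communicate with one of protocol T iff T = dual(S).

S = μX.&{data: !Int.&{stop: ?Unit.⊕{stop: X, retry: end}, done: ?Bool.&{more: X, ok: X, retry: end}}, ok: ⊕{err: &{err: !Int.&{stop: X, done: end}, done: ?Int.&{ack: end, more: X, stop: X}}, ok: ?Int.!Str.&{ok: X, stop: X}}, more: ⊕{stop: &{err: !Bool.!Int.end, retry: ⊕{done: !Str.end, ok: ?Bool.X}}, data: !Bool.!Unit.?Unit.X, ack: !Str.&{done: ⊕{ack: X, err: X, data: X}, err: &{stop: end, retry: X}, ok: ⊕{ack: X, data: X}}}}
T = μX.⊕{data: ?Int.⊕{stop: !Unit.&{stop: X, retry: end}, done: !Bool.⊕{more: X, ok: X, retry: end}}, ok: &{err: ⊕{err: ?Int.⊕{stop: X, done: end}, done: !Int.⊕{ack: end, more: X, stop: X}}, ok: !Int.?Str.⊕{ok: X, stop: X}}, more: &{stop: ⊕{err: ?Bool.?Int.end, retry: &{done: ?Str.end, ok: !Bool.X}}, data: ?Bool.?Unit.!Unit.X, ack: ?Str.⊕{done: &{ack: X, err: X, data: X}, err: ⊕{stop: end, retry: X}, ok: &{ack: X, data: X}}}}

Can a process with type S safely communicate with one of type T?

μX vs μX  match (binder kept)
  &{data,ok,more} vs ⊕{data,ok,more}  match labels match
    [data]
      !Int vs ?Int  match
        &{stop,done} vs ⊕{stop,done}  match labels match
          [stop]
            ?Unit vs !Unit  match
              ⊕{stop,retry} vs &{stop,retry}  match labels match
                [stop]
                  X vs X  match
                [retry]
                  end vs end  match
          [done]
            ?Bool vs !Bool  match
              &{more,ok,retry} vs ⊕{more,ok,retry}  match labels match
                [more]
                  X vs X  match
                [ok]
                  X vs X  match
                [retry]
                  end vs end  match
    [ok]
      ⊕{err,ok} vs &{err,ok}  match labels match
        [err]
          &{err,done} vs ⊕{err,done}  match labels match
            [err]
              !Int vs ?Int  match
                &{stop,done} vs ⊕{stop,done}  match labels match
                  [stop]
                    X vs X  match
                  [done]
                    end vs end  match
            [done]
              ?Int vs !Int  match
                &{ack,more,stop} vs ⊕{ack,more,stop}  match labels match
                  [ack]
                    end vs end  match
                  [more]
                    X vs X  match
                  [stop]
                    X vs X  match
        [ok]
          ?Int vs !Int  match
            !Str vs ?Str  match
              &{ok,stop} vs ⊕{ok,stop}  match labels match
                [ok]
                  X vs X  match
                [stop]
                  X vs X  match
    [more]
      ⊕{stop,data,ack} vs &{stop,data,ack}  match labels match
        [stop]
          &{err,retry} vs ⊕{err,retry}  match labels match
            [err]
              !Bool vs ?Bool  match
                !Int vs ?Int  match
                  end vs end  match
            [retry]
              ⊕{done,ok} vs &{done,ok}  match labels match
                [done]
                  !Str vs ?Str  match
                    end vs end  match
                [ok]
                  ?Bool vs !Bool  match
                    X vs X  match
        [data]
          !Bool vs ?Bool  match
            !Unit vs ?Unit  match
              ?Unit vs !Unit  match
                X vs X  match
        [ack]
          !Str vs ?Str  match
            &{done,err,ok} vs ⊕{done,err,ok}  match labels match
              [done]
                ⊕{ack,err,data} vs &{ack,err,data}  match labels match
                  [ack]
                    X vs X  match
                  [err]
                    X vs X  match
                  [data]
                    X vs X  match
              [err]
                &{stop,retry} vs ⊕{stop,retry}  match labels match
                  [stop]
                    end vs end  match
                  [retry]
                    X vs X  match
              [ok]
                ⊕{ack,data} vs &{ack,data}  match labels match
                  [ack]
                    X vs X  match
                  [data]
                    X vs X  match

YES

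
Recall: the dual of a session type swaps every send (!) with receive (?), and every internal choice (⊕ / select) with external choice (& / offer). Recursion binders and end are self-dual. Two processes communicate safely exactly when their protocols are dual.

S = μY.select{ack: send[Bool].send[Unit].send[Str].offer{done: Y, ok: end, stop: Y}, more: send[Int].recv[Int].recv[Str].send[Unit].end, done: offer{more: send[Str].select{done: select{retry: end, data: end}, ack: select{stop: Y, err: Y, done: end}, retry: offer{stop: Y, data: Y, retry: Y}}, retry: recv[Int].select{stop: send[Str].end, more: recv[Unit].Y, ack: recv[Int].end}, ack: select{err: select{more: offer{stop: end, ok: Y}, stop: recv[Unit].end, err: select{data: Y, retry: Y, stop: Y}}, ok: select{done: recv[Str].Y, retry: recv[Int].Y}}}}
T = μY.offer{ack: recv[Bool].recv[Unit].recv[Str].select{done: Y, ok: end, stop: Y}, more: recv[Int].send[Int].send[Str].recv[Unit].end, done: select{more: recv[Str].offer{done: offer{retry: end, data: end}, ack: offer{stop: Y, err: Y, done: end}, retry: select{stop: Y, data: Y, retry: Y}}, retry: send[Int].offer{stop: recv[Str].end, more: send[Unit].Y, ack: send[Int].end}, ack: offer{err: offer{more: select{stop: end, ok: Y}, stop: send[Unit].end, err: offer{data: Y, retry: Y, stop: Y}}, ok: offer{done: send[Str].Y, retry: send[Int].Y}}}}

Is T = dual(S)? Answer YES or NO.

YES

μY vs μY  match (binder kept)
  select{ack,more,done} vs offer{ack,more,done}  match labels match
    case ack:
      send[Bool] vs recv[Bool]  match
        send[Unit] vs recv[Unit]  match
          send[Str] vs recv[Str]  match
            offer{done,ok,stop} vs select{done,ok,stop}  match labels match
              case done:
                Y vs Y  match
              case ok:
                end vs end  match
              case stop:
                Y vs Y  match
    case more:
      send[Int] vs recv[Int]  match
        recv[Int] vs send[Int]  match
          recv[Str] vs send[Str]  match
            send[Unit] vs recv[Unit]  match
              end vs end  match
    case done:
      offer{more,retry,ack} vs select{more,retry,ack}  match labels match
        case more:
          send[Str] vs recv[Str]  match
            select{done,ack,retry} vs offer{done,ack,retry}  match labels match
              case done:
                select{retry,data} vs offer{retry,data}  match labels match
                  case retry:
                    end vs end  match
                  case data:
                    end vs end  match
              case ack:
                select{stop,err,done} vs offer{stop,err,done}  match labels match
                  case stop:
                    Y vs Y  match
                  case err:
                    Y vs Y  match
                  case done:
                    end vs end  match
              case retry:
                offer{stop,data,retry} vs select{stop,data,retry}  match labels match
                  case stop:
                    Y vs Y  match
                  case data:
                    Y vs Y  match
                  case retry:
                    Y vs Y  match
        case retry:
          recv[Int] vs send[Int]  match
            select{stop,more,ack} vs offer{stop,more,ack}  match labels match
              case stop:
                send[Str] vs recv[Str]  match
                  end vs end  match
              case more:
                recv[Unit] vs send[Unit]  match
                  Y vs Y  match
              case ack:
                recv[Int] vs send[Int]  match
                  end vs end  match
        case ack:
          select{err,ok} vs offer{err,ok}  match labels match
            case err:
              select{more,stop,err} vs offer{more,stop,err}  match labels match
                case more:
                  offer{stop,ok} vs select{stop,ok}  match labels match
                    case stop:
                      end vs end  match
                    case ok:
                      Y vs Y  match
                case stop:
                  recv[Unit] vs send[Unit]  match
                    end vs end  match
                case err:
                  select{data,retry,stop} vs offer{data,retry,stop}  match labels match
                    case data:
                      Y vs Y  match
                    case retry:
                      Y vs Y  match
                    case stop:
                      Y vs Y  match
            case ok:
              select{done,retry} vs offer{done,retry}  match labels match
                case done:
                  recv[Str] vs send[Str]  match
                    Y vs Y  match
                case retry:
                  recv[Int] vs send[Int]  match
                    Y vs Y  match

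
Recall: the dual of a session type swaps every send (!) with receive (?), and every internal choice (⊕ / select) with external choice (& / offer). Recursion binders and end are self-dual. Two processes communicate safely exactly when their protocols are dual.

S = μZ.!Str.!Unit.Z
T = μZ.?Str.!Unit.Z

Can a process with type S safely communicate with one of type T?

μZ vs μZ  ok (rec unchanged)
  !Str vs ?Str  ok
    !Unit vs !Unit  ✗ same direction on both sides — not dual

NO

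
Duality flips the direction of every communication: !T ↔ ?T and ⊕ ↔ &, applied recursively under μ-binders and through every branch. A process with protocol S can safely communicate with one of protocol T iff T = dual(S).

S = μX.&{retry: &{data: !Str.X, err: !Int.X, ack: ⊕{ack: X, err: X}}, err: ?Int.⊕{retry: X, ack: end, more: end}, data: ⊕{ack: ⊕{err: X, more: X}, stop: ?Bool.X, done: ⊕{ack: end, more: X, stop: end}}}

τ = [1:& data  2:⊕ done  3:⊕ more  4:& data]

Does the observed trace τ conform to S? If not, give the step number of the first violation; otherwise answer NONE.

[1] & data  match  state: ⊕{ack: ⊕{err: μX.…, more: μX.…}, stop: ?Bool.μX.…, done: ⊕{ack: end, more: μX.…, stop: end}}
[2] ⊕ done  match  state: ⊕{ack: end, more: μX.…, stop: end}
[3] ⊕ more  match  state: μX.…
[4] & data  match  state: ⊕{ack: ⊕{err: μX.…, more: μX.…}, stop: ?Bool.μX.…, done: ⊕{ack: end, more: μX.…, stop: end}}
trace exhausted — no violation

NONE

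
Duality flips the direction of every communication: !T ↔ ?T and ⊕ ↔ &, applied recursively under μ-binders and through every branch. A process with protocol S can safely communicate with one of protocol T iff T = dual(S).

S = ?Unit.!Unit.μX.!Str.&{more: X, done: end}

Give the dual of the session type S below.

?Unit = !Unit
  !Unit = ?Unit
    μX = μX  (rec unchanged)
      !Str = ?Str
        &{more,done} = ⊕{more,done}  (offer→select)
          • more:
            X ↦ X
          • done:
            end ↦ end

!Unit.?Unit.μX.?Str.⊕{more: X, done: end}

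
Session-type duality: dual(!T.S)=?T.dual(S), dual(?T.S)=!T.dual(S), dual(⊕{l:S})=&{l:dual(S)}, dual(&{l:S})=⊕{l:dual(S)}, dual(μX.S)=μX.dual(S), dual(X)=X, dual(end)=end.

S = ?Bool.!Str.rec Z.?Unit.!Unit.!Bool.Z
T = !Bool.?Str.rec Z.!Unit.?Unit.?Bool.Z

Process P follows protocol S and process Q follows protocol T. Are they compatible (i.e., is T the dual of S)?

YES

?Bool ‖ !Bool  ✓
  !Str ‖ ?Str  ✓
    rec Z ‖ rec Z  ✓ (μ self-dual)
      ?Unit ‖ !Unit  ✓
        !Unit ‖ ?Unit  ✓
          !Bool ‖ ?Bool  ✓
            Z ‖ Z  ✓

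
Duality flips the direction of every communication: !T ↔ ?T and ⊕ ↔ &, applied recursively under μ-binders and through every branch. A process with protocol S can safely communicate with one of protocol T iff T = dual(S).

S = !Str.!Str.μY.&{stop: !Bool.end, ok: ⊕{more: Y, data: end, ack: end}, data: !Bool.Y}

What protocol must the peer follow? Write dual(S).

!Str = ?Str
  !Str = ?Str
    μY = μY  (rec unchanged)
      &{stop,ok,data} = ⊕{stop,ok,data}  (external→internal)
        case stop:
          !Bool = ?Bool
            end self-dual
        case ok:
          ⊕{more,data,ack} = &{more,data,ack}  (⊕→&)
            case more:
              Y self-dual
            case data:
              end self-dual
            case ack:
              end self-dual
        case data:
          !Bool = ?Bool
            Y self-dual

?Str.?Str.μY.⊕{stop: ?Bool.end, ok: &{more: Y, data: end, ack: end}, data: ?Bool.Y}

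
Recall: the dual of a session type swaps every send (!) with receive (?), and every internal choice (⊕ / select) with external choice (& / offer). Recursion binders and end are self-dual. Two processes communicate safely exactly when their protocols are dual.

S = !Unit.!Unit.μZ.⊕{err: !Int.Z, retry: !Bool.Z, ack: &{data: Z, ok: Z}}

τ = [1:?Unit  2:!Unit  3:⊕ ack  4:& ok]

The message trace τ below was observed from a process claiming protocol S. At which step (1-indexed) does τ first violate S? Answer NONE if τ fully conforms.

1

[1] got ?Unit, protocol expects !Unit  ✗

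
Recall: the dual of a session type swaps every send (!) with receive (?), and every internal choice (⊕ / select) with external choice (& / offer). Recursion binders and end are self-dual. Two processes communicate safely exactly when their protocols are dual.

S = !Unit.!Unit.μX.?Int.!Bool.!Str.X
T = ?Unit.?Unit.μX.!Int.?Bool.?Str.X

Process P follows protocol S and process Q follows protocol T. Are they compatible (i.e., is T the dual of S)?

!Unit | ?Unit  ok
  !Unit | ?Unit  ok
    μX | μX  ok (rec unchanged)
      ?Int | !Int  ok
        !Bool | ?Bool  ok
          !Str | ?Str  ok
            X | X  ok

YES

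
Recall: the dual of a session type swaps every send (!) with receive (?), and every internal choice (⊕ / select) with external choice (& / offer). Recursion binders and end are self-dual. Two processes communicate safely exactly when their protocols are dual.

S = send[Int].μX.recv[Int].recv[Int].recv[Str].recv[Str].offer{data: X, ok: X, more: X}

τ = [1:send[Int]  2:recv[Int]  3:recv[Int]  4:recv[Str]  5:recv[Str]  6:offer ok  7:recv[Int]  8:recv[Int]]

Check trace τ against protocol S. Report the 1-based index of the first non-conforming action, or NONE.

@1 send[Int]  ok  residual = μX.…
@2 recv[Int]  ok  residual = recv[Int].recv[Str].recv[Str].offer{data: μX.…, ok: μX.…, more: μX.…}
@3 recv[Int]  ok  residual = recv[Str].recv[Str].offer{data: μX.…, ok: μX.…, more: μX.…}
@4 recv[Str]  ok  residual = recv[Str].offer{data: μX.…, ok: μX.…, more: μX.…}
@5 recv[Str]  ok  residual = offer{data: μX.…, ok: μX.…, more: μX.…}
@6 offer ok  ok  residual = μX.…
@7 recv[Int]  ok  residual = recv[Int].recv[Str].recv[Str].offer{data: μX.…, ok: μX.…, more: μX.…}
@8 recv[Int]  ok  residual = recv[Str].recv[Str].offer{data: μX.…, ok: μX.…, more: μX.…}
all 8 steps conform

NONE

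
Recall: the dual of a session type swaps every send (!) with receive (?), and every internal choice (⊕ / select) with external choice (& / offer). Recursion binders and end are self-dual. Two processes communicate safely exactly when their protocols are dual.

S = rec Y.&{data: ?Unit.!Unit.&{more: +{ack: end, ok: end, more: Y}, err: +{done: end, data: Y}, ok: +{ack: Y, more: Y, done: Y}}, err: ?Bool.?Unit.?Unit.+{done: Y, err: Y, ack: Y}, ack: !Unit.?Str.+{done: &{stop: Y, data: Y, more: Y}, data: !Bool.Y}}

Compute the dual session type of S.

rec Y.+{data: !Unit.?Unit.+{more: &{ack: end, ok: end, more: Y}, err: &{done: end, data: Y}, ok: &{ack: Y, more: Y, done: Y}}, err: !Bool.!Unit.!Unit.&{done: Y, err: Y, ack: Y}, ack: ?Unit.!Str.&{done: +{stop: Y, data: Y, more: Y}, data: ?Bool.Y}}

rec Y → rec Y  (binder kept)
  &{data,err,ack} → +{data,err,ack}  (offer→select)
    case data:
      ?Unit → !Unit
        !Unit → ?Unit
          &{more,err,ok} → +{more,err,ok}  (offer→select)
            case more:
              +{ack,ok,more} → &{ack,ok,more}  (internal→external)
                case ack:
                  dual(end) = end
                case ok:
                  dual(end) = end
                case more:
                  dual(Y) = Y
            case err:
              +{done,data} → &{done,data}  (internal→external)
                case done:
                  dual(end) = end
                case data:
                  dual(Y) = Y
            case ok:
              +{ack,more,done} → &{ack,more,done}  (internal→external)
                case ack:
                  dual(Y) = Y
                case more:
                  dual(Y) = Y
                case done:
                  dual(Y) = Y
    case err:
      ?Bool → !Bool
        ?Unit → !Unit
          ?Unit → !Unit
            +{done,err,ack} → &{done,err,ack}  (internal→external)
              case done:
                dual(Y) = Y
              case err:
                dual(Y) = Y
              case ack:
                dual(Y) = Y
    case ack:
      !Unit → ?Unit
        ?Str → !Str
          +{done,data} → &{done,data}  (internal→external)
            case done:
              &{stop,data,more} → +{stop,data,more}  (offer→select)
                case stop:
                  dual(Y) = Y
                case data:
                  dual(Y) = Y
                case more:
                  dual(Y) = Y
            case data:
              !Bool → ?Bool
                dual(Y) = Y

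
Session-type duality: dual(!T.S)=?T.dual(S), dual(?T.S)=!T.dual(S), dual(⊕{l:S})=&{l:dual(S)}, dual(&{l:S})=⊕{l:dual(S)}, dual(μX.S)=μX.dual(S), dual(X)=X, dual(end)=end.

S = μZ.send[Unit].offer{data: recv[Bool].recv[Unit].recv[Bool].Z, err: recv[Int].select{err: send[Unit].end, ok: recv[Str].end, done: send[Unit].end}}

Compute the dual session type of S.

μZ.recv[Unit].select{data: send[Bool].send[Unit].send[Bool].Z, err: send[Int].offer{err: recv[Unit].end, ok: send[Str].end, done: recv[Unit].end}}

μZ → μZ  (binder kept)
  send[Unit] → recv[Unit]
    offer{data,err} → select{data,err}  (&→⊕)
      case data:
        recv[Bool] → send[Bool]
          recv[Unit] → send[Unit]
            recv[Bool] → send[Bool]
              dual(Z) = Z
      case err:
        recv[Int] → send[Int]
          select{err,ok,done} → offer{err,ok,done}  (select→offer)
            case err:
              send[Unit] → recv[Unit]
                dual(end) = end
            case ok:
              recv[Str] → send[Str]
                dual(end) = end
            case done:
              send[Unit] → recv[Unit]
                dual(end) = end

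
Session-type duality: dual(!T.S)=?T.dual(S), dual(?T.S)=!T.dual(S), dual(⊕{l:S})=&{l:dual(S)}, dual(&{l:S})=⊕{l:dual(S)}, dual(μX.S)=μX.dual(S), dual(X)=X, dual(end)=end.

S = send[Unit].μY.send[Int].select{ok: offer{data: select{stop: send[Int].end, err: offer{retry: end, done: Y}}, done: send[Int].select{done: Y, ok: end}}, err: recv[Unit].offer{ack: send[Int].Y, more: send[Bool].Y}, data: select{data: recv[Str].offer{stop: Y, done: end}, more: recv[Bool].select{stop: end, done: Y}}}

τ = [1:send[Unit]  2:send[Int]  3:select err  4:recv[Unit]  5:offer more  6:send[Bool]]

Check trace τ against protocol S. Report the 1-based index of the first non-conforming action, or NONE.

step 1: send[Unit]  ✓  state: μY.…
step 2: send[Int]  ✓  state: select{ok: offer{data: select{stop: send[Int].end, err: offer{retry: end, done: μY.…}}, done: send[Int].select{done: μY.…, ok: end}}, err: recv[Unit].offer{ack: send[Int].μY.…, more: send[Bool].μY.…}, data: select{data: recv[Str].offer{stop: μY.…, done: end}, more: recv[Bool].select{stop: end, done: μY.…}}}
step 3: select err  ✓  state: recv[Unit].offer{ack: send[Int].μY.…, more: send[Bool].μY.…}
step 4: recv[Unit]  ✓  state: offer{ack: send[Int].μY.…, more: send[Bool].μY.…}
step 5: offer more  ✓  state: send[Bool].μY.…
step 6: send[Bool]  ✓  state: μY.…
all 6 steps conform

NONE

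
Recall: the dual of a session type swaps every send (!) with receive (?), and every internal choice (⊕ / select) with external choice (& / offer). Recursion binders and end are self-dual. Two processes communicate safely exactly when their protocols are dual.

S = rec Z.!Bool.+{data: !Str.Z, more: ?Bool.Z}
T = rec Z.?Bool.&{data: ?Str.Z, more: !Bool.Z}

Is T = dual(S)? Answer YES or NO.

rec Z vs rec Z  ok (binder kept)
  !Bool vs ?Bool  ok
    +{data,more} vs &{data,more}  ok same labels
      • data:
        !Str vs ?Str  ok
          Z vs Z  ok
      • more:
        ?Bool vs !Bool  ok
          Z vs Z  ok

YES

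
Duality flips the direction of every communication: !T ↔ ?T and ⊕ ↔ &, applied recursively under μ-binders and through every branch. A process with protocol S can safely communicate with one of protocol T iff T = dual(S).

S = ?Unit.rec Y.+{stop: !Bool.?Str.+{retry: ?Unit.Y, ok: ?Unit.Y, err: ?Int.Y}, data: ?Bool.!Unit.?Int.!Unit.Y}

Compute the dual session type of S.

?Unit → !Unit
  rec Y → rec Y  (μ self-dual)
    +{stop,data} → &{stop,data}  (select→offer)
      case stop:
        !Bool → ?Bool
          ?Str → !Str
            +{retry,ok,err} → &{retry,ok,err}  (select→offer)
              case retry:
                ?Unit → !Unit
                  Y self-dual
              case ok:
                ?Unit → !Unit
                  Y self-dual
              case err:
                ?Int → !Int
                  Y self-dual
      case data:
        ?Bool → !Bool
          !Unit → ?Unit
            ?Int → !Int
              !Unit → ?Unit
                Y self-dual

!Unit.rec Y.&{stop: ?Bool.!Str.&{retry: !Unit.Y, ok: !Unit.Y, err: !Int.Y}, data: !Bool.?Unit.!Int.?Unit.Y}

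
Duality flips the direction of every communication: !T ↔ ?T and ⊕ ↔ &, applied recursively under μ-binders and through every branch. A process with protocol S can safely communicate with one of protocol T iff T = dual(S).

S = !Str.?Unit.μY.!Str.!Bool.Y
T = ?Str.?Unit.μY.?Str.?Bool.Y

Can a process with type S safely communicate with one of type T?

NO

!Str | ?Str  ok
  ?Unit | ?Unit  ✗ same direction on both sides — not dual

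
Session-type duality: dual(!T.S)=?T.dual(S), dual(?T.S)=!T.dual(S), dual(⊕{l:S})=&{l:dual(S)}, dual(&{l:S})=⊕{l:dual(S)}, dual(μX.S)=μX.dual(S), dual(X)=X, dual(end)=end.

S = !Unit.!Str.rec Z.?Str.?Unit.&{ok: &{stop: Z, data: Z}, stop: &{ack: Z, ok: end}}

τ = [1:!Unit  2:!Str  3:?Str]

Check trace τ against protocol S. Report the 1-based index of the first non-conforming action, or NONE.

NONE

@1 !Unit  match  now at !Str.rec Z.…
@2 !Str  match  now at rec Z.…
@3 ?Str  match  now at ?Unit.&{ok: &{stop: rec Z.…, data: rec Z.…}, stop: &{ack: rec Z.…, ok: end}}
trace exhausted — no violation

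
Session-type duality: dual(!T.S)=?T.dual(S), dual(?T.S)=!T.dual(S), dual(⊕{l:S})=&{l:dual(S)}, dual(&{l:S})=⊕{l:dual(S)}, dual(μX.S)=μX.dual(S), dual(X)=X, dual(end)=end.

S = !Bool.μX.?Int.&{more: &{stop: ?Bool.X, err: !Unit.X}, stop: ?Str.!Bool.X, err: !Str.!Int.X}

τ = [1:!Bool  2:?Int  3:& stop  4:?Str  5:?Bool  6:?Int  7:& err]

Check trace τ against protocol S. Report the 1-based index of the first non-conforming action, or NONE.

@1 !Bool  match  residual = μX.…
@2 ?Int  match  residual = &{more: &{stop: ?Bool.μX.…, err: !Unit.μX.…}, stop: ?Str.!Bool.μX.…, err: !Str.!Int.μX.…}
@3 & stop  match  residual = ?Str.!Bool.μX.…
@4 ?Str  match  residual = !Bool.μX.…
@5 got ?Bool, protocol expects !Bool  ✗

5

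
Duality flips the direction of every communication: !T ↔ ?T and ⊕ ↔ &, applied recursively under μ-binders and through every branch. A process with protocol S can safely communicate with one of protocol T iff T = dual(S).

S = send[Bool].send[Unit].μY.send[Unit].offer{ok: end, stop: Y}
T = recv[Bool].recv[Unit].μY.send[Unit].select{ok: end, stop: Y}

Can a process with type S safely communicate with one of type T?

NO

send[Bool] | recv[Bool]  ✓
  send[Unit] | recv[Unit]  ✓
    μY | μY  ✓ (μ self-dual)
      send[Unit] | send[Unit]  ✗ same direction on both sides — not dual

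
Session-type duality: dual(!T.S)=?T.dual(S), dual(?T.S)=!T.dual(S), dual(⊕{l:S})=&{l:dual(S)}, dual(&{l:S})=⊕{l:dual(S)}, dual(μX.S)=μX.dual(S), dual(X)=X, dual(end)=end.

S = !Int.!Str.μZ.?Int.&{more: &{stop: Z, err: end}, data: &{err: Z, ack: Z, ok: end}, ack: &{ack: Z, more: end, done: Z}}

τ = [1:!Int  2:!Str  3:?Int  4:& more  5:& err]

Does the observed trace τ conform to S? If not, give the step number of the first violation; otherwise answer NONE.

@1 !Int  ok  residual = !Str.μZ.…
@2 !Str  ok  residual = μZ.…
@3 ?Int  ok  residual = &{more: &{stop: μZ.…, err: end}, data: &{err: μZ.…, ack: μZ.…, ok: end}, ack: &{ack: μZ.…, more: end, done: μZ.…}}
@4 & more  ok  residual = &{stop: μZ.…, err: end}
@5 & err  ok  residual = end
all 5 steps conform

NONE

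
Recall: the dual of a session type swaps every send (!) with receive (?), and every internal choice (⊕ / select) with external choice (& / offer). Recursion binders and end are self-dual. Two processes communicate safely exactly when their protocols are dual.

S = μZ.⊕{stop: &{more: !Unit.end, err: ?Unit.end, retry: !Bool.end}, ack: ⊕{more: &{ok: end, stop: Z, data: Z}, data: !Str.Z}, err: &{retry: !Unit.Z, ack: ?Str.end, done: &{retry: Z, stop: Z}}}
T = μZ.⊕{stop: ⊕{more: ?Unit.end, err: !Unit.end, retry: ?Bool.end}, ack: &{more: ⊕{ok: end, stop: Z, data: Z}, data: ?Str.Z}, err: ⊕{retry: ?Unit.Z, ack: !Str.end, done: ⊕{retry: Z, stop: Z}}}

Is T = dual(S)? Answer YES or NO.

μZ vs μZ  ✓ (binder kept)
  ⊕{stop,ack,err} vs ⊕{stop,ack,err}  ✗ choice polarity not flipped — not dual

NO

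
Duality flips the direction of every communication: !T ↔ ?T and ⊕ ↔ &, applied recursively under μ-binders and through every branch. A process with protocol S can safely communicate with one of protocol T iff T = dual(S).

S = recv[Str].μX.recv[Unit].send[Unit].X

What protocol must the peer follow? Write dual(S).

send[Str].μX.send[Unit].recv[Unit].X

recv[Str] → send[Str]
  μX → μX  (binder kept)
    recv[Unit] → send[Unit]
      send[Unit] → recv[Unit]
        dual(X) = X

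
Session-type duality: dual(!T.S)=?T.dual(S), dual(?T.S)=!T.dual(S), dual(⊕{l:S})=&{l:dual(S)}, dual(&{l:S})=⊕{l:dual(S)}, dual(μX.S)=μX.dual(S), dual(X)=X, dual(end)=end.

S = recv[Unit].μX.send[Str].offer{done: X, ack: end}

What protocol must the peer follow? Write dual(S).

recv[Unit] = send[Unit]
  μX = μX  (μ self-dual)
    send[Str] = recv[Str]
      offer{done,ack} = select{done,ack}  (&→⊕)
        [done]
          X ↦ X
        [ack]
          end ↦ end

send[Unit].μX.recv[Str].select{done: X, ack: end}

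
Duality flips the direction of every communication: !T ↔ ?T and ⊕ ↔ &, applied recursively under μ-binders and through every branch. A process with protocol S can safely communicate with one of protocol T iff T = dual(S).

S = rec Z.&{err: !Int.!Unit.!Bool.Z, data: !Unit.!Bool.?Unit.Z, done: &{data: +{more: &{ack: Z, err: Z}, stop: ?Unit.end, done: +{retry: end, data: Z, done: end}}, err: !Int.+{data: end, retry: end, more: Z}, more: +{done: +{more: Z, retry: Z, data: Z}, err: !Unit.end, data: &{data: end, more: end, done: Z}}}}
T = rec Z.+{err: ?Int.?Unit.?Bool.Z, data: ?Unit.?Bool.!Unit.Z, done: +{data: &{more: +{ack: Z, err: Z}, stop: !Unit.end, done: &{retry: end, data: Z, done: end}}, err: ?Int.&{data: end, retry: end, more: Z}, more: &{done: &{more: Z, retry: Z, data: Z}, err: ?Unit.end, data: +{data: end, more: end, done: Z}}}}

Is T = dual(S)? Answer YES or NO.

YES

rec Z vs rec Z  ✓ (μ self-dual)
  &{err,data,done} vs +{err,data,done}  ✓ labels match
    [err]
      !Int vs ?Int  ✓
        !Unit vs ?Unit  ✓
          !Bool vs ?Bool  ✓
            Z vs Z  ✓
    [data]
      !Unit vs ?Unit  ✓
        !Bool vs ?Bool  ✓
          ?Unit vs !Unit  ✓
            Z vs Z  ✓
    [done]
      &{data,err,more} vs +{data,err,more}  ✓ labels match
        [data]
          +{more,stop,done} vs &{more,stop,done}  ✓ labels match
            [more]
              &{ack,err} vs +{ack,err}  ✓ labels match
                [ack]
                  Z vs Z  ✓
                [err]
                  Z vs Z  ✓
            [stop]
              ?Unit vs !Unit  ✓
                end vs end  ✓
            [done]
              +{retry,data,done} vs &{retry,data,done}  ✓ labels match
                [retry]
                  end vs end  ✓
                [data]
                  Z vs Z  ✓
                [done]
                  end vs end  ✓
        [err]
          !Int vs ?Int  ✓
            +{data,retry,more} vs &{data,retry,more}  ✓ labels match
              [data]
                end vs end  ✓
              [retry]
                end vs end  ✓
              [more]
                Z vs Z  ✓
        [more]
          +{done,err,data} vs &{done,err,data}  ✓ labels match
            [done]
              +{more,retry,data} vs &{more,retry,data}  ✓ labels match
                [more]
                  Z vs Z  ✓
                [retry]
                  Z vs Z  ✓
                [data]
                  Z vs Z  ✓
            [err]
              !Unit vs ?Unit  ✓
                end vs end  ✓
            [data]
              &{data,more,done} vs +{data,more,done}  ✓ labels match
                [data]
                  end vs end  ✓
                [more]
                  end vs end  ✓
                [done]
                  Z vs Z  ✓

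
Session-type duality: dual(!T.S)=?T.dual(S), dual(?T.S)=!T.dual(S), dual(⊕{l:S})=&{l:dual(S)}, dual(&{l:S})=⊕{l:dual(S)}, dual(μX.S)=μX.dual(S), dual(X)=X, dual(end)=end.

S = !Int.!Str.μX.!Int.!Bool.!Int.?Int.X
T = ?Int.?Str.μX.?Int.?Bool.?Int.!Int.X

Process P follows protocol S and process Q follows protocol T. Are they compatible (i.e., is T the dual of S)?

YES

!Int | ?Int  match
  !Str | ?Str  match
    μX | μX  match (μ self-dual)
      !Int | ?Int  match
        !Bool | ?Bool  match
          !Int | ?Int  match
            ?Int | !Int  match
              X | X  match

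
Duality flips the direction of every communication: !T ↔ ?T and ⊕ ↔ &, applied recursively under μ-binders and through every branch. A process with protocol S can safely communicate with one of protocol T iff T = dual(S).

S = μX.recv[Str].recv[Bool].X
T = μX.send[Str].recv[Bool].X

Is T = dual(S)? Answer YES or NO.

μX vs μX  match (μ self-dual)
  recv[Str] vs send[Str]  match
    recv[Bool] vs recv[Bool]  ✗ same direction on both sides — not dual

NO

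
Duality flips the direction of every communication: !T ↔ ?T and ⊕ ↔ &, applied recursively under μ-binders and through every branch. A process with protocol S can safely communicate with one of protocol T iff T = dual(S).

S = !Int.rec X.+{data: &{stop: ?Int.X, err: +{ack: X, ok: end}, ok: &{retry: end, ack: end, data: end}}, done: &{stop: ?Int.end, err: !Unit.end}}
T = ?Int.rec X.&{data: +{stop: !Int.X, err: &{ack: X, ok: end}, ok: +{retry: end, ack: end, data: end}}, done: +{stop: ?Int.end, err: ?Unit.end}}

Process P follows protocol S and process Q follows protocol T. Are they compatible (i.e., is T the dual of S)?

NO

!Int ‖ ?Int  ok
  rec X ‖ rec X  ok (binder kept)
    +{data,done} ‖ &{data,done}  ok labels match
      • data:
        &{stop,err,ok} ‖ +{stop,err,ok}  ok labels match
          • stop:
            ?Int ‖ !Int  ok
              X ‖ X  ok
          • err:
            +{ack,ok} ‖ &{ack,ok}  ok labels match
              • ack:
                X ‖ X  ok
              • ok:
                end ‖ end  ok
          • ok:
            &{retry,ack,data} ‖ +{retry,ack,data}  ok labels match
              • retry:
                end ‖ end  ok
              • ack:
                end ‖ end  ok
              • data:
                end ‖ end  ok
      • done:
        &{stop,err} ‖ +{stop,err}  ok labels match
          • stop:
            ?Int ‖ ?Int  ✗ same direction on both sides — not dual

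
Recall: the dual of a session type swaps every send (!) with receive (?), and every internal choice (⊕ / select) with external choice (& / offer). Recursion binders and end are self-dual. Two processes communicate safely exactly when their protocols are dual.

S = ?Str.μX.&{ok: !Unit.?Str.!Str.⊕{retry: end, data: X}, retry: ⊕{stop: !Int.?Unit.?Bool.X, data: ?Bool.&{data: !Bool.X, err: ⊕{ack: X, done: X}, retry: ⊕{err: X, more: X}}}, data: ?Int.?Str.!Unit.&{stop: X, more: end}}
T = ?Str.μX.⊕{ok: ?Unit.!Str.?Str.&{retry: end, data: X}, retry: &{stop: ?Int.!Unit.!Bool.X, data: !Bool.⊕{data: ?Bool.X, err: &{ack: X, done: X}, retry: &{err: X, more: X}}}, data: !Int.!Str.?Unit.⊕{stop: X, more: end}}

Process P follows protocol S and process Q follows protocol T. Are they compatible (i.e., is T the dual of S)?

?Str | ?Str  ✗ same direction on both sides — not dual

NO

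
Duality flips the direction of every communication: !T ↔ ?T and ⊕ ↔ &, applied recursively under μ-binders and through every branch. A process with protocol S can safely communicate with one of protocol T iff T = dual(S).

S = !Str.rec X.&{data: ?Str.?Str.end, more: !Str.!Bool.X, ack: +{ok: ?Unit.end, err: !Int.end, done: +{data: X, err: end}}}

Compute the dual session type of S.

?Str.rec X.+{data: !Str.!Str.end, more: ?Str.?Bool.X, ack: &{ok: !Unit.end, err: ?Int.end, done: &{data: X, err: end}}}

!Str ↦ ?Str
  rec X ↦ rec X  (μ self-dual)
    &{data,more,ack} ↦ +{data,more,ack}  (offer→select)
      • data:
        ?Str ↦ !Str
          ?Str ↦ !Str
            dual(end) = end
      • more:
        !Str ↦ ?Str
          !Bool ↦ ?Bool
            dual(X) = X
      • ack:
        +{ok,err,done} ↦ &{ok,err,done}  (internal→external)
          • ok:
            ?Unit ↦ !Unit
              dual(end) = end
          • err:
            !Int ↦ ?Int
              dual(end) = end
          • done:
            +{data,err} ↦ &{data,err}  (internal→external)
              • data:
                dual(X) = X
              • err:
                dual(end) = end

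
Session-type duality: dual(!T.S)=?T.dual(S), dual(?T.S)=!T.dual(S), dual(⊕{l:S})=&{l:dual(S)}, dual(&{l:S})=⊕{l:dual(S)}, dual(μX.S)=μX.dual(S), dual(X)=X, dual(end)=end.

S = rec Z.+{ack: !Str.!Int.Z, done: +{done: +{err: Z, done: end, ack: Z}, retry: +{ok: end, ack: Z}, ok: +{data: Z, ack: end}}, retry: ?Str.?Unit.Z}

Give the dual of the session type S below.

rec Z → rec Z  (binder kept)
  +{ack,done,retry} → &{ack,done,retry}  (internal→external)
    • ack:
      !Str → ?Str
        !Int → ?Int
          Z ↦ Z
    • done:
      +{done,retry,ok} → &{done,retry,ok}  (internal→external)
        • done:
          +{err,done,ack} → &{err,done,ack}  (internal→external)
            • err:
              Z ↦ Z
            • done:
              end ↦ end
            • ack:
              Z ↦ Z
        • retry:
          +{ok,ack} → &{ok,ack}  (internal→external)
            • ok:
              end ↦ end
            • ack:
              Z ↦ Z
        • ok:
          +{data,ack} → &{data,ack}  (internal→external)
            • data:
              Z ↦ Z
            • ack:
              end ↦ end
    • retry:
      ?Str → !Str
        ?Unit → !Unit
          Z ↦ Z

rec Z.&{ack: ?Str.?Int.Z, done: &{done: &{err: Z, done: end, ack: Z}, retry: &{ok: end, ack: Z}, ok: &{data: Z, ack: end}}, retry: !Str.!Unit.Z}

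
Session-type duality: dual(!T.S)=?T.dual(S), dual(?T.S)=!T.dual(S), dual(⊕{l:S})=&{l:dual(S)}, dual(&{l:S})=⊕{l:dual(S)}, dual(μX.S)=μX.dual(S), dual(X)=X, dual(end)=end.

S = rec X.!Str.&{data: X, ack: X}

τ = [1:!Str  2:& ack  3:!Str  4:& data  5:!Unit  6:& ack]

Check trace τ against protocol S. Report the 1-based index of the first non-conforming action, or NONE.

[1] !Str  ok  state: &{data: rec X.…, ack: rec X.…}
[2] & ack  ok  state: rec X.…
[3] !Str  ok  state: &{data: rec X.…, ack: rec X.…}
[4] & data  ok  state: rec X.…
[5] got !Unit, protocol expects !Str  ✗

5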